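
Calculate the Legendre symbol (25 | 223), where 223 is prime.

1

Reciprocity: 25 ≡ 1 and 223 ≡ 3 (mod 4), so (25/223) = +(223/25).
Reduce top mod 25: now compute (23/25).
Reciprocity: 23 ≡ 3 and 25 ≡ 1 (mod 4), so (23/25) = +(25/23).
Reduce top mod 23: now compute (2/23).
Pull out 2: since 23 ≡ 7 (mod 8), (2/23) = +1.
Reached (1/23) = 1. Collecting the sign flips along the way, the symbol is +1.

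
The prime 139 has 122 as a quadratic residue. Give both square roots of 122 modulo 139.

20, 119

Since 139 ≡ 3 (mod 4), a square root of 122 is 122^((139+1)/4) = 122^35 mod 139.
Repeated squaring: 122^2≡11, 122^4≡121, 122^8≡46, 122^16≡31, 122^32≡127 (mod 139).
122^35 = 122^(32+2+1) ≡ 20 (mod 139).
Check: 20² = 400 ≡ 122 (mod 139). The two roots are 20 and 119.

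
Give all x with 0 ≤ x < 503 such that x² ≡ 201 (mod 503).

65, 438

Since 503 ≡ 3 (mod 4), a square root of 201 is 201^((503+1)/4) = 201^126 mod 503.
Repeated squaring: 201^2≡161, 201^4≡268, 201^8≡398, 201^16≡462, 201^32≡172, 201^64≡410 (mod 503).
201^126 = 201^(64+32+16+8+4+2) ≡ 438 (mod 503).
Check: 438² = 191844 ≡ 201 (mod 503). The two roots are 65 and 438.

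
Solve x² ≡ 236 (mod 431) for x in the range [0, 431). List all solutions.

137, 294

Since 431 ≡ 3 (mod 4), a square root of 236 is 236^((431+1)/4) = 236^108 mod 431.
Repeated squaring: 236^2≡97, 236^4≡358, 236^8≡157, 236^16≡82, 236^32≡259, 236^64≡276 (mod 431).
236^108 = 236^(64+32+8+4) ≡ 294 (mod 431).
Check: 294² = 86436 ≡ 236 (mod 431). The two roots are 137 and 294.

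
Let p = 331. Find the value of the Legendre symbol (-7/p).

Euler's criterion: (-7/331) ≡ 324^165 (mod 331).
324^2 ≡ 49 (mod 331)
324^4 ≡ 84 (mod 331)
324^8 ≡ 105 (mod 331)
324^16 ≡ 102 (mod 331)
324^32 ≡ 143 (mod 331)
324^64 ≡ 258 (mod 331)
324^128 ≡ 33 (mod 331)
324^165 = 324^(128+32+4+1) ≡ 1 (mod 331).
Result is 1, so (-7/331) = 1.

1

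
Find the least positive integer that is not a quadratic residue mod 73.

5

(2/73) = +1, so 2 is a residue.
(3/73) = +1, so 3 is a residue.
(4/73) = +1, so 4 is a residue.
(5/73) = −1, so 5 is the smallest positive non-residue mod 73.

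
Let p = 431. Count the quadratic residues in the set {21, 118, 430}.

1

(21/431) = -1 → non-residue.
(118/431) = +1 → QR.
(430/431) = -1 → non-residue.
Total quadratic residues among the 3: 1.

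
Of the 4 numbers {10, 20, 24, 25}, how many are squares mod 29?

3

(10/29) = -1 → non-residue.
(20/29) = +1 → QR.
(24/29) = +1 → QR.
(25/29) = +1 → QR.
Total quadratic residues among the 4: 3.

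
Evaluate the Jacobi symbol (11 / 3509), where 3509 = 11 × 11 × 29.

Reciprocity: 11 ≡ 3 and 3509 ≡ 1 (mod 4), so (11/3509) = +(3509/11).
Reduce top mod 11: now compute (0/11).
Top reduces to 0: gcd > 1, so the symbol is 0.

0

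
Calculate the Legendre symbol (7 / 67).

-1

Euler's criterion: (7/67) ≡ 7^33 (mod 67).
7^2 ≡ 49 (mod 67)
7^4 ≡ 56 (mod 67)
7^8 ≡ 54 (mod 67)
7^16 ≡ 35 (mod 67)
7^32 ≡ 19 (mod 67)
7^33 = 7^(32+1) ≡ 66 (mod 67).
Result is 66 ≡ −1, so (7/67) = −1.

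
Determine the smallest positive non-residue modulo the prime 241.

(2/241) = +1, so 2 is a residue.
(3/241) = +1, so 3 is a residue.
(4/241) = +1, so 4 is a residue.
(5/241) = +1, so 5 is a residue.
(6/241) = +1, so 6 is a residue.
(7/241) = −1, so 7 is the smallest positive non-residue mod 241.

7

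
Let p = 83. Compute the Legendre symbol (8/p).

Pull out 2^3: since 83 ≡ 3 (mod 8), (2/83) = -1, so (2/83)^3 = -1.
Reached (1/83) = 1. Collecting the sign flips along the way, the symbol is -1.

-1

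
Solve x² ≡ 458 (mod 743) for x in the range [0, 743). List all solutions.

Since 743 ≡ 3 (mod 4), a square root of 458 is 458^((743+1)/4) = 458^186 mod 743.
Repeated squaring: 458^2≡238, 458^4≡176, 458^8≡513, 458^16≡147, 458^32≡62, 458^64≡129, 458^128≡295 (mod 743).
458^186 = 458^(128+32+16+8+2) ≡ 388 (mod 743).
Check: 388² = 150544 ≡ 458 (mod 743). The two roots are 355 and 388.

355, 388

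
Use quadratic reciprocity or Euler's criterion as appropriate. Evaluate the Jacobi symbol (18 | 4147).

Pull out 2: since 4147 ≡ 3 (mod 8), (2/4147) = -1.
Reciprocity: 9 ≡ 1 and 4147 ≡ 3 (mod 4), so (9/4147) = +(4147/9).
Reduce top mod 9: now compute (7/9).
Reciprocity: 7 ≡ 3 and 9 ≡ 1 (mod 4), so (7/9) = +(9/7).
Reduce top mod 7: now compute (2/7).
Pull out 2: since 7 ≡ 7 (mod 8), (2/7) = +1.
Reached (1/7) = 1. Collecting the sign flips along the way, the symbol is -1.

-1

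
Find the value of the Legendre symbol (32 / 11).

-1

First reduce: 32 ≡ 10 (mod 11).
Pull out 2: since 11 ≡ 3 (mod 8), (2/11) = -1.
Reciprocity: 5 ≡ 1 and 11 ≡ 3 (mod 4), so (5/11) = +(11/5).
Reduce top mod 5: now compute (1/5).
Reached (1/5) = 1. Collecting the sign flips along the way, the symbol is -1.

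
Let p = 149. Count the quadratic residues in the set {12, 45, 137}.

(12/149) = -1 → non-residue.
(45/149) = +1 → QR.
(137/149) = -1 → non-residue.
Total quadratic residues among the 3: 1.

1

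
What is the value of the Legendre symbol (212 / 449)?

1

Pull out 2^2: since 449 ≡ 1 (mod 8), (2/449) = +1, so (2/449)^2 = +1.
Reciprocity: 53 ≡ 1 and 449 ≡ 1 (mod 4), so (53/449) = +(449/53).
Reduce top mod 53: now compute (25/53).
Reciprocity: 25 ≡ 1 and 53 ≡ 1 (mod 4), so (25/53) = +(53/25).
Reduce top mod 25: now compute (3/25).
Reciprocity: 3 ≡ 3 and 25 ≡ 1 (mod 4), so (3/25) = +(25/3).
Reduce top mod 3: now compute (1/3).
Reached (1/3) = 1. Collecting the sign flips along the way, the symbol is +1.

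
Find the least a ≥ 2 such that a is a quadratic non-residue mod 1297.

(2/1297) = +1, so 2 is a residue.
(3/1297) = +1, so 3 is a residue.
(4/1297) = +1, so 4 is a residue.
(5/1297) = −1, so 5 is the smallest positive non-residue mod 1297.

5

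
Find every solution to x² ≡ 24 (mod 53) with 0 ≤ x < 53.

17, 36

53 ≡ 1 (mod 4), so we find a root by search.
Trying successive values, 17² = 289 ≡ 24 (mod 53). The other root is 53 − 17 = 36.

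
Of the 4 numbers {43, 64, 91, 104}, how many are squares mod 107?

1

(43/107) = -1 → non-residue.
(64/107) = +1 → QR.
(91/107) = -1 → non-residue.
(104/107) = -1 → non-residue.
Total quadratic residues among the 4: 1.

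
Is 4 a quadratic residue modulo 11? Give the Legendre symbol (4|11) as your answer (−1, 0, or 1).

Euler's criterion: (4/11) ≡ 4^5 (mod 11).
4^2 ≡ 5 (mod 11)
4^4 ≡ 3 (mod 11)
4^5 = 4^(4+1) ≡ 1 (mod 11).
Result is 1, so (4/11) = 1.

1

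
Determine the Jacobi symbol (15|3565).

0

Reciprocity: 15 ≡ 3 and 3565 ≡ 1 (mod 4), so (15/3565) = +(3565/15).
Reduce top mod 15: now compute (10/15).
Pull out 2: since 15 ≡ 7 (mod 8), (2/15) = +1.
Reciprocity: 5 ≡ 1 and 15 ≡ 3 (mod 4), so (5/15) = +(15/5).
Reduce top mod 5: now compute (0/5).
Top reduces to 0: gcd > 1, so the symbol is 0.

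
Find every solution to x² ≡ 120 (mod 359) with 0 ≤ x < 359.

174, 185

Since 359 ≡ 3 (mod 4), a square root of 120 is 120^((359+1)/4) = 120^90 mod 359.
Repeated squaring: 120^2≡40, 120^4≡164, 120^8≡330, 120^16≡123, 120^32≡51, 120^64≡88 (mod 359).
120^90 = 120^(64+16+8+2) ≡ 185 (mod 359).
Check: 185² = 34225 ≡ 120 (mod 359). The two roots are 174 and 185.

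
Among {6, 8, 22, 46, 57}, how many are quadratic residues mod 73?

(6/73) = +1 → QR.
(8/73) = +1 → QR.
(22/73) = -1 → non-residue.
(46/73) = +1 → QR.
(57/73) = +1 → QR.
Total quadratic residues among the 5: 4.

4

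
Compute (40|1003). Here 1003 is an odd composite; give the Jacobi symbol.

1

Pull out 2^3: since 1003 ≡ 3 (mod 8), (2/1003) = -1, so (2/1003)^3 = -1.
Reciprocity: 5 ≡ 1 and 1003 ≡ 3 (mod 4), so (5/1003) = +(1003/5).
Reduce top mod 5: now compute (3/5).
Reciprocity: 3 ≡ 3 and 5 ≡ 1 (mod 4), so (3/5) = +(5/3).
Reduce top mod 3: now compute (2/3).
Pull out 2: since 3 ≡ 3 (mod 8), (2/3) = -1.
Reached (1/3) = 1. Collecting the sign flips along the way, the symbol is +1.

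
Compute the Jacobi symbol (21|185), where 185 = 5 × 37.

Reciprocity: 21 ≡ 1 and 185 ≡ 1 (mod 4), so (21/185) = +(185/21).
Reduce top mod 21: now compute (17/21).
Reciprocity: 17 ≡ 1 and 21 ≡ 1 (mod 4), so (17/21) = +(21/17).
Reduce top mod 17: now compute (4/17).
Pull out 2^2: since 17 ≡ 1 (mod 8), (2/17) = +1, so (2/17)^2 = +1.
Reached (1/17) = 1. Collecting the sign flips along the way, the symbol is +1.

1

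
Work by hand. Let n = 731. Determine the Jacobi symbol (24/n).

Pull out 2^3: since 731 ≡ 3 (mod 8), (2/731) = -1, so (2/731)^3 = -1.
Reciprocity: 3 ≡ 3 and 731 ≡ 3 (mod 4), so (3/731) = −(731/3).
Reduce top mod 3: now compute (2/3).
Pull out 2: since 3 ≡ 3 (mod 8), (2/3) = -1.
Reached (1/3) = 1. Collecting the sign flips along the way, the symbol is -1.

-1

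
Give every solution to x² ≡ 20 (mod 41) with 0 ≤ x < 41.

15, 26

41 ≡ 1 (mod 4), so we find a root by search.
Trying successive values, 15² = 225 ≡ 20 (mod 41). The other root is 41 − 15 = 26.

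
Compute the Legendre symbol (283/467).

Reciprocity: 283 ≡ 3 and 467 ≡ 3 (mod 4), so (283/467) = −(467/283).
Reduce top mod 283: now compute (184/283).
Pull out 2^3: since 283 ≡ 3 (mod 8), (2/283) = -1, so (2/283)^3 = -1.
Reciprocity: 23 ≡ 3 and 283 ≡ 3 (mod 4), so (23/283) = −(283/23).
Reduce top mod 23: now compute (7/23).
Reciprocity: 7 ≡ 3 and 23 ≡ 3 (mod 4), so (7/23) = −(23/7).
Reduce top mod 7: now compute (2/7).
Pull out 2: since 7 ≡ 7 (mod 8), (2/7) = +1.
Reached (1/7) = 1. Collecting the sign flips along the way, the symbol is +1.

1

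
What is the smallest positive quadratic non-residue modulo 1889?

3

(2/1889) = +1, so 2 is a residue.
(3/1889) = −1, so 3 is the smallest positive non-residue mod 1889.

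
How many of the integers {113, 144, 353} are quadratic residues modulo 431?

2

(113/431) = -1 → non-residue.
(144/431) = +1 → QR.
(353/431) = +1 → QR.
Total quadratic residues among the 3: 2.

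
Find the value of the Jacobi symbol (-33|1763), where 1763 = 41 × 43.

1

First reduce: -33 ≡ 1730 (mod 1763).
Pull out 2: since 1763 ≡ 3 (mod 8), (2/1763) = -1.
Reciprocity: 865 ≡ 1 and 1763 ≡ 3 (mod 4), so (865/1763) = +(1763/865).
Reduce top mod 865: now compute (33/865).
Reciprocity: 33 ≡ 1 and 865 ≡ 1 (mod 4), so (33/865) = +(865/33).
Reduce top mod 33: now compute (7/33).
Reciprocity: 7 ≡ 3 and 33 ≡ 1 (mod 4), so (7/33) = +(33/7).
Reduce top mod 7: now compute (5/7).
Reciprocity: 5 ≡ 1 and 7 ≡ 3 (mod 4), so (5/7) = +(7/5).
Reduce top mod 5: now compute (2/5).
Pull out 2: since 5 ≡ 5 (mod 8), (2/5) = -1.
Reached (1/5) = 1. Collecting the sign flips along the way, the symbol is +1.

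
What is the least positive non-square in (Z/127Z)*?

3

(2/127) = +1, so 2 is a residue.
(3/127) = −1, so 3 is the smallest positive non-residue mod 127.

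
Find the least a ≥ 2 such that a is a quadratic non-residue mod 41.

(2/41) = +1, so 2 is a residue.
(3/41) = −1, so 3 is the smallest positive non-residue mod 41.

3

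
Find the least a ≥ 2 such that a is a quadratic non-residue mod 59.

(2/59) = −1, so 2 is the smallest positive non-residue mod 59.

2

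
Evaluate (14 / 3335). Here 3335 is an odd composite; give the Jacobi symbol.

1

Pull out 2: since 3335 ≡ 7 (mod 8), (2/3335) = +1.
Reciprocity: 7 ≡ 3 and 3335 ≡ 3 (mod 4), so (7/3335) = −(3335/7).
Reduce top mod 7: now compute (3/7).
Reciprocity: 3 ≡ 3 and 7 ≡ 3 (mod 4), so (3/7) = −(7/3).
Reduce top mod 3: now compute (1/3).
Reached (1/3) = 1. Collecting the sign flips along the way, the symbol is +1.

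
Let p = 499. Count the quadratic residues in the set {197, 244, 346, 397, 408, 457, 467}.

5

(197/499) = +1 → QR.
(244/499) = -1 → non-residue.
(346/499) = +1 → QR.
(397/499) = +1 → QR.
(408/499) = -1 → non-residue.
(457/499) = +1 → QR.
(467/499) = +1 → QR.
Total quadratic residues among the 7: 5.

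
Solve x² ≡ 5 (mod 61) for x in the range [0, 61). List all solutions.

26, 35

61 ≡ 1 (mod 4), so we find a root by search.
Trying successive values, 26² = 676 ≡ 5 (mod 61). The other root is 61 − 26 = 35.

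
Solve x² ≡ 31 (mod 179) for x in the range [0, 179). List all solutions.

63, 116

Since 179 ≡ 3 (mod 4), a square root of 31 is 31^((179+1)/4) = 31^45 mod 179.
Repeated squaring: 31^2≡66, 31^4≡60, 31^8≡20, 31^16≡42, 31^32≡153 (mod 179).
31^45 = 31^(32+8+4+1) ≡ 116 (mod 179).
Check: 116² = 13456 ≡ 31 (mod 179). The two roots are 63 and 116.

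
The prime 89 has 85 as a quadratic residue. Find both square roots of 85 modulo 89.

21, 68

89 ≡ 1 (mod 4), so we find a root by search.
Trying successive values, 21² = 441 ≡ 85 (mod 89). The other root is 89 − 21 = 68.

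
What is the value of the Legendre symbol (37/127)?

1

Reciprocity: 37 ≡ 1 and 127 ≡ 3 (mod 4), so (37/127) = +(127/37).
Reduce top mod 37: now compute (16/37).
Pull out 2^4: since 37 ≡ 5 (mod 8), (2/37) = -1, so (2/37)^4 = +1.
Reached (1/37) = 1. Collecting the sign flips along the way, the symbol is +1.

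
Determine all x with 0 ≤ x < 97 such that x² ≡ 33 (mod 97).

18, 79

97 ≡ 1 (mod 4), so we find a root by search.
Trying successive values, 18² = 324 ≡ 33 (mod 97). The other root is 97 − 18 = 79.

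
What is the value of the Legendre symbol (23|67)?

Reciprocity: 23 ≡ 3 and 67 ≡ 3 (mod 4), so (23/67) = −(67/23).
Reduce top mod 23: now compute (21/23).
Reciprocity: 21 ≡ 1 and 23 ≡ 3 (mod 4), so (21/23) = +(23/21).
Reduce top mod 21: now compute (2/21).
Pull out 2: since 21 ≡ 5 (mod 8), (2/21) = -1.
Reached (1/21) = 1. Collecting the sign flips along the way, the symbol is +1.

1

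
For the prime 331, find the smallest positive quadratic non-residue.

(2/331) = −1, so 2 is the smallest positive non-residue mod 331.

2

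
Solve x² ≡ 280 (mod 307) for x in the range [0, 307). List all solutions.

105, 202

Since 307 ≡ 3 (mod 4), a square root of 280 is 280^((307+1)/4) = 280^77 mod 307.
Repeated squaring: 280^2≡115, 280^4≡24, 280^8≡269, 280^16≡216, 280^32≡299, 280^64≡64 (mod 307).
280^77 = 280^(64+8+4+1) ≡ 105 (mod 307).
Check: 105² = 11025 ≡ 280 (mod 307). The two roots are 105 and 202.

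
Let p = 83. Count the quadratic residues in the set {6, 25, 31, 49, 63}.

4

(6/83) = -1 → non-residue.
(25/83) = +1 → QR.
(31/83) = +1 → QR.
(49/83) = +1 → QR.
(63/83) = +1 → QR.
Total quadratic residues among the 5: 4.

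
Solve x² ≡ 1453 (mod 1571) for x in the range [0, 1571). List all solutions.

656, 915

Since 1571 ≡ 3 (mod 4), a square root of 1453 is 1453^((1571+1)/4) = 1453^393 mod 1571.
Repeated squaring: 1453^2≡1356, 1453^4≡666, 1453^8≡534, 1453^16≡805, 1453^32≡773, 1453^64≡549, 1453^128≡1340, 1453^256≡1518 (mod 1571).
1453^393 = 1453^(256+128+8+1) ≡ 915 (mod 1571).
Check: 915² = 837225 ≡ 1453 (mod 1571). The two roots are 656 and 915.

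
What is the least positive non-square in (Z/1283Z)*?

(2/1283) = −1, so 2 is the smallest positive non-residue mod 1283.

2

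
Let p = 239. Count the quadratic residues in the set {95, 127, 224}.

1

(95/239) = -1 → non-residue.
(127/239) = +1 → QR.
(224/239) = -1 → non-residue.
Total quadratic residues among the 3: 1.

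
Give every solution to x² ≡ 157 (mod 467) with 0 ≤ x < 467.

Since 467 ≡ 3 (mod 4), a square root of 157 is 157^((467+1)/4) = 157^117 mod 467.
Repeated squaring: 157^2≡365, 157^4≡130, 157^8≡88, 157^16≡272, 157^32≡198, 157^64≡443 (mod 467).
157^117 = 157^(64+32+16+4+1) ≡ 422 (mod 467).
Check: 422² = 178084 ≡ 157 (mod 467). The two roots are 45 and 422.

45, 422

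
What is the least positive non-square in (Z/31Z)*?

(2/31) = +1, so 2 is a residue.
(3/31) = −1, so 3 is the smallest positive non-residue mod 31.

3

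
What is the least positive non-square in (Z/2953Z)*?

5

(2/2953) = +1, so 2 is a residue.
(3/2953) = +1, so 3 is a residue.
(4/2953) = +1, so 4 is a residue.
(5/2953) = −1, so 5 is the smallest positive non-residue mod 2953.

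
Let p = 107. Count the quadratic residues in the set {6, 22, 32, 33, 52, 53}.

(6/107) = -1 → non-residue.
(22/107) = -1 → non-residue.
(32/107) = -1 → non-residue.
(33/107) = +1 → QR.
(52/107) = +1 → QR.
(53/107) = +1 → QR.
Total quadratic residues among the 6: 3.

3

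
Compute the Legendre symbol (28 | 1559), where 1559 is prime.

1

Pull out 2^2: since 1559 ≡ 7 (mod 8), (2/1559) = +1, so (2/1559)^2 = +1.
Reciprocity: 7 ≡ 3 and 1559 ≡ 3 (mod 4), so (7/1559) = −(1559/7).
Reduce top mod 7: now compute (5/7).
Reciprocity: 5 ≡ 1 and 7 ≡ 3 (mod 4), so (5/7) = +(7/5).
Reduce top mod 5: now compute (2/5).
Pull out 2: since 5 ≡ 5 (mod 8), (2/5) = -1.
Reached (1/5) = 1. Collecting the sign flips along the way, the symbol is +1.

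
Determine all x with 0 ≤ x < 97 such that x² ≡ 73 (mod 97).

48, 49

97 ≡ 1 (mod 4), so we find a root by search.
Trying successive values, 48² = 2304 ≡ 73 (mod 97). The other root is 97 − 48 = 49.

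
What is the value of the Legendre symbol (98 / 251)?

Pull out 2: since 251 ≡ 3 (mod 8), (2/251) = -1.
Reciprocity: 49 ≡ 1 and 251 ≡ 3 (mod 4), so (49/251) = +(251/49).
Reduce top mod 49: now compute (6/49).
Pull out 2: since 49 ≡ 1 (mod 8), (2/49) = +1.
Reciprocity: 3 ≡ 3 and 49 ≡ 1 (mod 4), so (3/49) = +(49/3).
Reduce top mod 3: now compute (1/3).
Reached (1/3) = 1. Collecting the sign flips along the way, the symbol is -1.

-1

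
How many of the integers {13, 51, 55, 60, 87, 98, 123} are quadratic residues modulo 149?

1

(13/149) = -1 → non-residue.
(51/149) = -1 → non-residue.
(55/149) = -1 → non-residue.
(60/149) = -1 → non-residue.
(87/149) = -1 → non-residue.
(98/149) = -1 → non-residue.
(123/149) = +1 → QR.
Total quadratic residues among the 7: 1.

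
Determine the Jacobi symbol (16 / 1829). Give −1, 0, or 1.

1

Pull out 2^4: since 1829 ≡ 5 (mod 8), (2/1829) = -1, so (2/1829)^4 = +1.
Reached (1/1829) = 1. Collecting the sign flips along the way, the symbol is +1.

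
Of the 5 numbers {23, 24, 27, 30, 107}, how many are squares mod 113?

(23/113) = -1 → non-residue.
(24/113) = -1 → non-residue.
(27/113) = -1 → non-residue.
(30/113) = +1 → QR.
(107/113) = -1 → non-residue.
Total quadratic residues among the 5: 1.

1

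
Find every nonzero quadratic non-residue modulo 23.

Square k = 1,…,11 (k and 23−k give the same square):
1²=1, 2²=4, 3²=9, 4²=16, 5²≡2, 6²≡13, 7²≡3, 8²≡18, 9²≡12, 10²≡8, 11²≡6 (mod 23).
The residues are {1, 2, 3, 4, 6, 8, 9, 12, 13, 16, 18}; the non-residues are the remaining 11 nonzero classes.

5 7 10 11 14 15 17 19 20 21 22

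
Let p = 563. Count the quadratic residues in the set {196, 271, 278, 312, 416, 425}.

4

(196/563) = +1 → QR.
(271/563) = +1 → QR.
(278/563) = +1 → QR.
(312/563) = -1 → non-residue.
(416/563) = -1 → non-residue.
(425/563) = +1 → QR.
Total quadratic residues among the 6: 4.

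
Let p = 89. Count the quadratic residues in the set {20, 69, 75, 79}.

3

(20/89) = +1 → QR.
(69/89) = +1 → QR.
(75/89) = -1 → non-residue.
(79/89) = +1 → QR.
Total quadratic residues among the 4: 3.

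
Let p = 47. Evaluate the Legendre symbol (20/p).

Pull out 2^2: since 47 ≡ 7 (mod 8), (2/47) = +1, so (2/47)^2 = +1.
Reciprocity: 5 ≡ 1 and 47 ≡ 3 (mod 4), so (5/47) = +(47/5).
Reduce top mod 5: now compute (2/5).
Pull out 2: since 5 ≡ 5 (mod 8), (2/5) = -1.
Reached (1/5) = 1. Collecting the sign flips along the way, the symbol is -1.

-1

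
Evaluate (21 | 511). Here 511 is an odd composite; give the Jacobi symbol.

0

Reciprocity: 21 ≡ 1 and 511 ≡ 3 (mod 4), so (21/511) = +(511/21).
Reduce top mod 21: now compute (7/21).
Reciprocity: 7 ≡ 3 and 21 ≡ 1 (mod 4), so (7/21) = +(21/7).
Reduce top mod 7: now compute (0/7).
Top reduces to 0: gcd > 1, so the symbol is 0.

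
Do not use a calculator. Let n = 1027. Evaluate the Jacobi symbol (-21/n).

1

First reduce: -21 ≡ 1006 (mod 1027).
Pull out 2: since 1027 ≡ 3 (mod 8), (2/1027) = -1.
Reciprocity: 503 ≡ 3 and 1027 ≡ 3 (mod 4), so (503/1027) = −(1027/503).
Reduce top mod 503: now compute (21/503).
Reciprocity: 21 ≡ 1 and 503 ≡ 3 (mod 4), so (21/503) = +(503/21).
Reduce top mod 21: now compute (20/21).
Pull out 2^2: since 21 ≡ 5 (mod 8), (2/21) = -1, so (2/21)^2 = +1.
Reciprocity: 5 ≡ 1 and 21 ≡ 1 (mod 4), so (5/21) = +(21/5).
Reduce top mod 5: now compute (1/5).
Reached (1/5) = 1. Collecting the sign flips along the way, the symbol is +1.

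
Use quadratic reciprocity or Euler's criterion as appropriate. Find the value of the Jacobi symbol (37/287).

Reciprocity: 37 ≡ 1 and 287 ≡ 3 (mod 4), so (37/287) = +(287/37).
Reduce top mod 37: now compute (28/37).
Pull out 2^2: since 37 ≡ 5 (mod 8), (2/37) = -1, so (2/37)^2 = +1.
Reciprocity: 7 ≡ 3 and 37 ≡ 1 (mod 4), so (7/37) = +(37/7).
Reduce top mod 7: now compute (2/7).
Pull out 2: since 7 ≡ 7 (mod 8), (2/7) = +1.
Reached (1/7) = 1. Collecting the sign flips along the way, the symbol is +1.

1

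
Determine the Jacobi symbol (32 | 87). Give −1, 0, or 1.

1

Pull out 2^5: since 87 ≡ 7 (mod 8), (2/87) = +1, so (2/87)^5 = +1.
Reached (1/87) = 1. Collecting the sign flips along the way, the symbol is +1.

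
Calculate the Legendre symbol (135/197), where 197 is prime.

1

Reciprocity: 135 ≡ 3 and 197 ≡ 1 (mod 4), so (135/197) = +(197/135).
Reduce top mod 135: now compute (62/135).
Pull out 2: since 135 ≡ 7 (mod 8), (2/135) = +1.
Reciprocity: 31 ≡ 3 and 135 ≡ 3 (mod 4), so (31/135) = −(135/31).
Reduce top mod 31: now compute (11/31).
Reciprocity: 11 ≡ 3 and 31 ≡ 3 (mod 4), so (11/31) = −(31/11).
Reduce top mod 11: now compute (9/11).
Reciprocity: 9 ≡ 1 and 11 ≡ 3 (mod 4), so (9/11) = +(11/9).
Reduce top mod 9: now compute (2/9).
Pull out 2: since 9 ≡ 1 (mod 8), (2/9) = +1.
Reached (1/9) = 1. Collecting the sign flips along the way, the symbol is +1.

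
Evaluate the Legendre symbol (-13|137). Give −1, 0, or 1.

-1

Euler's criterion: (-13/137) ≡ 124^68 (mod 137).
124^2 ≡ 32 (mod 137)
124^4 ≡ 65 (mod 137)
124^8 ≡ 115 (mod 137)
124^16 ≡ 73 (mod 137)
124^32 ≡ 123 (mod 137)
124^64 ≡ 59 (mod 137)
124^68 = 124^(64+4) ≡ 136 (mod 137).
Result is 136 ≡ −1, so (-13/137) = −1.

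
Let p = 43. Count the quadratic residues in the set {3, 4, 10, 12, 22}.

(3/43) = -1 → non-residue.
(4/43) = +1 → QR.
(10/43) = +1 → QR.
(12/43) = -1 → non-residue.
(22/43) = -1 → non-residue.
Total quadratic residues among the 5: 2.

2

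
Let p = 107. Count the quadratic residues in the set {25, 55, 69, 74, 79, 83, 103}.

(25/107) = +1 → QR.
(55/107) = -1 → non-residue.
(69/107) = +1 → QR.
(74/107) = -1 → non-residue.
(79/107) = +1 → QR.
(83/107) = +1 → QR.
(103/107) = -1 → non-residue.
Total quadratic residues among the 7: 4.

4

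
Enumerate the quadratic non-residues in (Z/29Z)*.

Square k = 1,…,14 (k and 29−k give the same square):
1²=1, 2²=4, 3²=9, 4²=16, 5²=25, 6²≡7, 7²≡20, 8²≡6, 9²≡23, 10²≡13, 11²≡5, 12²≡28, 13²≡24, 14²≡22 (mod 29).
The residues are {1, 4, 5, 6, 7, 9, 13, 16, 20, 22, 23, 24, 25, 28}; the non-residues are the remaining 14 nonzero classes.

2,3,8,10,11,12,14,15,17,18,19,21,26,27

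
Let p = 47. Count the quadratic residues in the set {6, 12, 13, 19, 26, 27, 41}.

(6/47) = +1 → QR.
(12/47) = +1 → QR.
(13/47) = -1 → non-residue.
(19/47) = -1 → non-residue.
(26/47) = -1 → non-residue.
(27/47) = +1 → QR.
(41/47) = -1 → non-residue.
Total quadratic residues among the 7: 3.

3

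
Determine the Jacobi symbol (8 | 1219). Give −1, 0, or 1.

-1

Pull out 2^3: since 1219 ≡ 3 (mod 8), (2/1219) = -1, so (2/1219)^3 = -1.
Reached (1/1219) = 1. Collecting the sign flips along the way, the symbol is -1.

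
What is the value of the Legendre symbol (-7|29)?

1

Euler's criterion: (-7/29) ≡ 22^14 (mod 29).
22^2 ≡ 20 (mod 29)
22^4 ≡ 23 (mod 29)
22^8 ≡ 7 (mod 29)
22^14 = 22^(8+4+2) ≡ 1 (mod 29).
Result is 1, so (-7/29) = 1.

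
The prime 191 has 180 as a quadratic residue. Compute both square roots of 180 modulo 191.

Since 191 ≡ 3 (mod 4), a square root of 180 is 180^((191+1)/4) = 180^48 mod 191.
Repeated squaring: 180^2≡121, 180^4≡125, 180^8≡154, 180^16≡32, 180^32≡69 (mod 191).
180^48 = 180^(32+16) ≡ 107 (mod 191).
Check: 107² = 11449 ≡ 180 (mod 191). The two roots are 84 and 107.

84, 107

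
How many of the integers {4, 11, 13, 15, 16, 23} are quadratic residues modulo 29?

(4/29) = +1 → QR.
(11/29) = -1 → non-residue.
(13/29) = +1 → QR.
(15/29) = -1 → non-residue.
(16/29) = +1 → QR.
(23/29) = +1 → QR.
Total quadratic residues among the 6: 4.

4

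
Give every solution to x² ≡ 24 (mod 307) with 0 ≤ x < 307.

115, 192

Since 307 ≡ 3 (mod 4), a square root of 24 is 24^((307+1)/4) = 24^77 mod 307.
Repeated squaring: 24^2≡269, 24^4≡216, 24^8≡299, 24^16≡64, 24^32≡105, 24^64≡280 (mod 307).
24^77 = 24^(64+8+4+1) ≡ 115 (mod 307).
Check: 115² = 13225 ≡ 24 (mod 307). The two roots are 115 and 192.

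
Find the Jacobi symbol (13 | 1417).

Reciprocity: 13 ≡ 1 and 1417 ≡ 1 (mod 4), so (13/1417) = +(1417/13).
Reduce top mod 13: now compute (0/13).
Top reduces to 0: gcd > 1, so the symbol is 0.

0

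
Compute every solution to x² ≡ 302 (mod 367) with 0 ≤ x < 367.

169, 198

Since 367 ≡ 3 (mod 4), a square root of 302 is 302^((367+1)/4) = 302^92 mod 367.
Repeated squaring: 302^2≡188, 302^4≡112, 302^8≡66, 302^16≡319, 302^32≡102, 302^64≡128 (mod 367).
302^92 = 302^(64+16+8+4) ≡ 169 (mod 367).
Check: 169² = 28561 ≡ 302 (mod 367). The two roots are 169 and 198.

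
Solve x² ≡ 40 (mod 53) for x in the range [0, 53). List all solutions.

26, 27

53 ≡ 1 (mod 4), so we find a root by search.
Trying successive values, 26² = 676 ≡ 40 (mod 53). The other root is 53 − 26 = 27.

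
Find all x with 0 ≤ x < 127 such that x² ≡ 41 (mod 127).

26, 101

Since 127 ≡ 3 (mod 4), a square root of 41 is 41^((127+1)/4) = 41^32 mod 127.
Repeated squaring: 41^2≡30, 41^4≡11, 41^8≡121, 41^16≡36, 41^32≡26 (mod 127).
41^32 = 41^(32) ≡ 26 (mod 127).
Check: 26² = 676 ≡ 41 (mod 127). The two roots are 26 and 101.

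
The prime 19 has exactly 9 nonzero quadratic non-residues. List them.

2,3,8,10,12,13,14,15,18

Square k = 1,…,9 (k and 19−k give the same square):
1²=1, 2²=4, 3²=9, 4²=16, 5²≡6, 6²≡17, 7²≡11, 8²≡7, 9²≡5 (mod 19).
The residues are {1, 4, 5, 6, 7, 9, 11, 16, 17}; the non-residues are the remaining 9 nonzero classes.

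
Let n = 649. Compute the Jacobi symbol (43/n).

Reciprocity: 43 ≡ 3 and 649 ≡ 1 (mod 4), so (43/649) = +(649/43).
Reduce top mod 43: now compute (4/43).
Pull out 2^2: since 43 ≡ 3 (mod 8), (2/43) = -1, so (2/43)^2 = +1.
Reached (1/43) = 1. Collecting the sign flips along the way, the symbol is +1.

1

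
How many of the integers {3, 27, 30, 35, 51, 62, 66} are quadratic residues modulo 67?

2

(3/67) = -1 → non-residue.
(27/67) = -1 → non-residue.
(30/67) = -1 → non-residue.
(35/67) = +1 → QR.
(51/67) = -1 → non-residue.
(62/67) = +1 → QR.
(66/67) = -1 → non-residue.
Total quadratic residues among the 7: 2.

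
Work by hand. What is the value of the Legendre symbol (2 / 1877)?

-1

Pull out 2: since 1877 ≡ 5 (mod 8), (2/1877) = -1.
Reached (1/1877) = 1. Collecting the sign flips along the way, the symbol is -1.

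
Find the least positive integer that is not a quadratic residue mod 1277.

2

(2/1277) = −1, so 2 is the smallest positive non-residue mod 1277.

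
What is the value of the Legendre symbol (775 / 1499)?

Reciprocity: 775 ≡ 3 and 1499 ≡ 3 (mod 4), so (775/1499) = −(1499/775).
Reduce top mod 775: now compute (724/775).
Pull out 2^2: since 775 ≡ 7 (mod 8), (2/775) = +1, so (2/775)^2 = +1.
Reciprocity: 181 ≡ 1 and 775 ≡ 3 (mod 4), so (181/775) = +(775/181).
Reduce top mod 181: now compute (51/181).
Reciprocity: 51 ≡ 3 and 181 ≡ 1 (mod 4), so (51/181) = +(181/51).
Reduce top mod 51: now compute (28/51).
Pull out 2^2: since 51 ≡ 3 (mod 8), (2/51) = -1, so (2/51)^2 = +1.
Reciprocity: 7 ≡ 3 and 51 ≡ 3 (mod 4), so (7/51) = −(51/7).
Reduce top mod 7: now compute (2/7).
Pull out 2: since 7 ≡ 7 (mod 8), (2/7) = +1.
Reached (1/7) = 1. Collecting the sign flips along the way, the symbol is +1.

1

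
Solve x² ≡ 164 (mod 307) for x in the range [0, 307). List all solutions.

85, 222

Since 307 ≡ 3 (mod 4), a square root of 164 is 164^((307+1)/4) = 164^77 mod 307.
Repeated squaring: 164^2≡187, 164^4≡278, 164^8≡227, 164^16≡260, 164^32≡60, 164^64≡223 (mod 307).
164^77 = 164^(64+8+4+1) ≡ 222 (mod 307).
Check: 222² = 49284 ≡ 164 (mod 307). The two roots are 85 and 222.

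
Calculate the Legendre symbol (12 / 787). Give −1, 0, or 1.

Pull out 2^2: since 787 ≡ 3 (mod 8), (2/787) = -1, so (2/787)^2 = +1.
Reciprocity: 3 ≡ 3 and 787 ≡ 3 (mod 4), so (3/787) = −(787/3).
Reduce top mod 3: now compute (1/3).
Reached (1/3) = 1. Collecting the sign flips along the way, the symbol is -1.

-1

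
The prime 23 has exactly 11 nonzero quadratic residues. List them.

1 2 3 4 6 8 9 12 13 16 18

Square k = 1,…,11 (k and 23−k give the same square):
1²=1, 2²=4, 3²=9, 4²=16, 5²≡2, 6²≡13, 7²≡3, 8²≡18, 9²≡12, 10²≡8, 11²≡6 (mod 23).
So the quadratic residues mod 23 are {1, 2, 3, 4, 6, 8, 9, 12, 13, 16, 18}.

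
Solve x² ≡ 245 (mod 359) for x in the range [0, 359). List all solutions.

41, 318

Since 359 ≡ 3 (mod 4), a square root of 245 is 245^((359+1)/4) = 245^90 mod 359.
Repeated squaring: 245^2≡72, 245^4≡158, 245^8≡193, 245^16≡272, 245^32≡30, 245^64≡182 (mod 359).
245^90 = 245^(64+16+8+2) ≡ 41 (mod 359).
Check: 41² = 1681 ≡ 245 (mod 359). The two roots are 41 and 318.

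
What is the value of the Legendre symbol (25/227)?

Reciprocity: 25 ≡ 1 and 227 ≡ 3 (mod 4), so (25/227) = +(227/25).
Reduce top mod 25: now compute (2/25).
Pull out 2: since 25 ≡ 1 (mod 8), (2/25) = +1.
Reached (1/25) = 1. Collecting the sign flips along the way, the symbol is +1.

1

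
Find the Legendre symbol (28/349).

-1

Euler's criterion: (28/349) ≡ 28^174 (mod 349).
28^2 ≡ 86 (mod 349)
28^4 ≡ 67 (mod 349)
28^8 ≡ 301 (mod 349)
28^16 ≡ 210 (mod 349)
28^32 ≡ 126 (mod 349)
28^64 ≡ 171 (mod 349)
28^128 ≡ 274 (mod 349)
28^174 = 28^(128+32+8+4+2) ≡ 348 (mod 349).
Result is 348 ≡ −1, so (28/349) = −1.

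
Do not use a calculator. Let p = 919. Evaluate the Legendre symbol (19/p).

-1

Reciprocity: 19 ≡ 3 and 919 ≡ 3 (mod 4), so (19/919) = −(919/19).
Reduce top mod 19: now compute (7/19).
Reciprocity: 7 ≡ 3 and 19 ≡ 3 (mod 4), so (7/19) = −(19/7).
Reduce top mod 7: now compute (5/7).
Reciprocity: 5 ≡ 1 and 7 ≡ 3 (mod 4), so (5/7) = +(7/5).
Reduce top mod 5: now compute (2/5).
Pull out 2: since 5 ≡ 5 (mod 8), (2/5) = -1.
Reached (1/5) = 1. Collecting the sign flips along the way, the symbol is -1.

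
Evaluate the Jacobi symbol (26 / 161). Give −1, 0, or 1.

-1

Pull out 2: since 161 ≡ 1 (mod 8), (2/161) = +1.
Reciprocity: 13 ≡ 1 and 161 ≡ 1 (mod 4), so (13/161) = +(161/13).
Reduce top mod 13: now compute (5/13).
Reciprocity: 5 ≡ 1 and 13 ≡ 1 (mod 4), so (5/13) = +(13/5).
Reduce top mod 5: now compute (3/5).
Reciprocity: 3 ≡ 3 and 5 ≡ 1 (mod 4), so (3/5) = +(5/3).
Reduce top mod 3: now compute (2/3).
Pull out 2: since 3 ≡ 3 (mod 8), (2/3) = -1.
Reached (1/3) = 1. Collecting the sign flips along the way, the symbol is -1.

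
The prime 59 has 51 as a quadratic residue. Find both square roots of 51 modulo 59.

13, 46

Since 59 ≡ 3 (mod 4), a square root of 51 is 51^((59+1)/4) = 51^15 mod 59.
Repeated squaring: 51^2≡5, 51^4≡25, 51^8≡35 (mod 59).
51^15 = 51^(8+4+2+1) ≡ 46 (mod 59).
Check: 46² = 2116 ≡ 51 (mod 59). The two roots are 13 and 46.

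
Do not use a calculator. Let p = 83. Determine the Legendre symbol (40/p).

Euler's criterion: (40/83) ≡ 40^41 (mod 83).
40^2 ≡ 23 (mod 83)
40^4 ≡ 31 (mod 83)
40^8 ≡ 48 (mod 83)
40^16 ≡ 63 (mod 83)
40^32 ≡ 68 (mod 83)
40^41 = 40^(32+8+1) ≡ 1 (mod 83).
Result is 1, so (40/83) = 1.

1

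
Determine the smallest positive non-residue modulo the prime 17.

(2/17) = +1, so 2 is a residue.
(3/17) = −1, so 3 is the smallest positive non-residue mod 17.

3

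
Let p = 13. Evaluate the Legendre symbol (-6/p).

-1

First reduce: -6 ≡ 7 (mod 13).
Reciprocity: 7 ≡ 3 and 13 ≡ 1 (mod 4), so (7/13) = +(13/7).
Reduce top mod 7: now compute (6/7).
Pull out 2: since 7 ≡ 7 (mod 8), (2/7) = +1.
Reciprocity: 3 ≡ 3 and 7 ≡ 3 (mod 4), so (3/7) = −(7/3).
Reduce top mod 3: now compute (1/3).
Reached (1/3) = 1. Collecting the sign flips along the way, the symbol is -1.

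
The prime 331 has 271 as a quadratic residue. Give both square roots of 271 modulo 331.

Since 331 ≡ 3 (mod 4), a square root of 271 is 271^((331+1)/4) = 271^83 mod 331.
Repeated squaring: 271^2≡290, 271^4≡26, 271^8≡14, 271^16≡196, 271^32≡20, 271^64≡69 (mod 331).
271^83 = 271^(64+16+2+1) ≡ 230 (mod 331).
Check: 230² = 52900 ≡ 271 (mod 331). The two roots are 101 and 230.

101, 230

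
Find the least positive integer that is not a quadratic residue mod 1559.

17

(2/1559) = +1, so 2 is a residue.
(3/1559) = +1, so 3 is a residue.
(4/1559) = +1, so 4 is a residue.
(5/1559) = +1, so 5 is a residue.
(6/1559) = +1, so 6 is a residue.
(7/1559) = +1, so 7 is a residue.
(8/1559) = +1, so 8 is a residue.
(9/1559) = +1, so 9 is a residue.
(10/1559) = +1, so 10 is a residue.
(11/1559) = +1, so 11 is a residue.
(12/1559) = +1, so 12 is a residue.
(13/1559) = +1, so 13 is a residue.
(14/1559) = +1, so 14 is a residue.
(15/1559) = +1, so 15 is a residue.
(16/1559) = +1, so 16 is a residue.
(17/1559) = −1, so 17 is the smallest positive non-residue mod 1559.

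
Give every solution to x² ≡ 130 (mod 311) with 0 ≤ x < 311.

21, 290

Since 311 ≡ 3 (mod 4), a square root of 130 is 130^((311+1)/4) = 130^78 mod 311.
Repeated squaring: 130^2≡106, 130^4≡40, 130^8≡45, 130^16≡159, 130^32≡90, 130^64≡14 (mod 311).
130^78 = 130^(64+8+4+2) ≡ 21 (mod 311).
Check: 21² = 441 ≡ 130 (mod 311). The two roots are 21 and 290.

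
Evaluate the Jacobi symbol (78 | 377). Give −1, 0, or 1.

Pull out 2: since 377 ≡ 1 (mod 8), (2/377) = +1.
Reciprocity: 39 ≡ 3 and 377 ≡ 1 (mod 4), so (39/377) = +(377/39).
Reduce top mod 39: now compute (26/39).
Pull out 2: since 39 ≡ 7 (mod 8), (2/39) = +1.
Reciprocity: 13 ≡ 1 and 39 ≡ 3 (mod 4), so (13/39) = +(39/13).
Reduce top mod 13: now compute (0/13).
Top reduces to 0: gcd > 1, so the symbol is 0.

0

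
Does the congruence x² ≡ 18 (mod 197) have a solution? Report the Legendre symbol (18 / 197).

Pull out 2: since 197 ≡ 5 (mod 8), (2/197) = -1.
Reciprocity: 9 ≡ 1 and 197 ≡ 1 (mod 4), so (9/197) = +(197/9).
Reduce top mod 9: now compute (8/9).
Pull out 2^3: since 9 ≡ 1 (mod 8), (2/9) = +1, so (2/9)^3 = +1.
Reached (1/9) = 1. Collecting the sign flips along the way, the symbol is -1.

-1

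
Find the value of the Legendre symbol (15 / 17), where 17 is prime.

1

Reciprocity: 15 ≡ 3 and 17 ≡ 1 (mod 4), so (15/17) = +(17/15).
Reduce top mod 15: now compute (2/15).
Pull out 2: since 15 ≡ 7 (mod 8), (2/15) = +1.
Reached (1/15) = 1. Collecting the sign flips along the way, the symbol is +1.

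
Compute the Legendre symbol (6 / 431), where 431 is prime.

1

Pull out 2: since 431 ≡ 7 (mod 8), (2/431) = +1.
Reciprocity: 3 ≡ 3 and 431 ≡ 3 (mod 4), so (3/431) = −(431/3).
Reduce top mod 3: now compute (2/3).
Pull out 2: since 3 ≡ 3 (mod 8), (2/3) = -1.
Reached (1/3) = 1. Collecting the sign flips along the way, the symbol is +1.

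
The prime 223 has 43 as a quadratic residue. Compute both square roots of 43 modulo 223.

Since 223 ≡ 3 (mod 4), a square root of 43 is 43^((223+1)/4) = 43^56 mod 223.
Repeated squaring: 43^2≡65, 43^4≡211, 43^8≡144, 43^16≡220, 43^32≡9 (mod 223).
43^56 = 43^(32+16+8) ≡ 126 (mod 223).
Check: 126² = 15876 ≡ 43 (mod 223). The two roots are 97 and 126.

97, 126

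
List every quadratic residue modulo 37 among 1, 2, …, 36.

1,3,4,7,9,10,11,12,16,21,25,26,27,28,30,33,34,36

Square k = 1,…,18 (k and 37−k give the same square):
1²=1, 2²=4, 3²=9, 4²=16, 5²=25, 6²=36, 7²≡12, 8²≡27, 9²≡7, 10²≡26, 11²≡10, 12²≡33, 13²≡21, 14²≡11, 15²≡3, 16²≡34, 17²≡30, 18²≡28 (mod 37).
So the quadratic residues mod 37 are {1, 3, 4, 7, 9, 10, 11, 12, 16, 21, 25, 26, 27, 28, 30, 33, 34, 36}.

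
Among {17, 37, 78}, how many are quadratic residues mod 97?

0

(17/97) = -1 → non-residue.
(37/97) = -1 → non-residue.
(78/97) = -1 → non-residue.
Total quadratic residues among the 3: 0.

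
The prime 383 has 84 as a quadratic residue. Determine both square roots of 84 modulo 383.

88, 295

Since 383 ≡ 3 (mod 4), a square root of 84 is 84^((383+1)/4) = 84^96 mod 383.
Repeated squaring: 84^2≡162, 84^4≡200, 84^8≡168, 84^16≡265, 84^32≡136, 84^64≡112 (mod 383).
84^96 = 84^(64+32) ≡ 295 (mod 383).
Check: 295² = 87025 ≡ 84 (mod 383). The two roots are 88 and 295.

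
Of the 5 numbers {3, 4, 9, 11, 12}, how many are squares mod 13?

(3/13) = +1 → QR.
(4/13) = +1 → QR.
(9/13) = +1 → QR.
(11/13) = -1 → non-residue.
(12/13) = +1 → QR.
Total quadratic residues among the 5: 4.

4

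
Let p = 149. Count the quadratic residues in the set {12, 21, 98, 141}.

0

(12/149) = -1 → non-residue.
(21/149) = -1 → non-residue.
(98/149) = -1 → non-residue.
(141/149) = -1 → non-residue.
Total quadratic residues among the 4: 0.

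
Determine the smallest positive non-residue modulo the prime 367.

(2/367) = +1, so 2 is a residue.
(3/367) = −1, so 3 is the smallest positive non-residue mod 367.

3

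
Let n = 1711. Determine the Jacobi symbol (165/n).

-1

Reciprocity: 165 ≡ 1 and 1711 ≡ 3 (mod 4), so (165/1711) = +(1711/165).
Reduce top mod 165: now compute (61/165).
Reciprocity: 61 ≡ 1 and 165 ≡ 1 (mod 4), so (61/165) = +(165/61).
Reduce top mod 61: now compute (43/61).
Reciprocity: 43 ≡ 3 and 61 ≡ 1 (mod 4), so (43/61) = +(61/43).
Reduce top mod 43: now compute (18/43).
Pull out 2: since 43 ≡ 3 (mod 8), (2/43) = -1.
Reciprocity: 9 ≡ 1 and 43 ≡ 3 (mod 4), so (9/43) = +(43/9).
Reduce top mod 9: now compute (7/9).
Reciprocity: 7 ≡ 3 and 9 ≡ 1 (mod 4), so (7/9) = +(9/7).
Reduce top mod 7: now compute (2/7).
Pull out 2: since 7 ≡ 7 (mod 8), (2/7) = +1.
Reached (1/7) = 1. Collecting the sign flips along the way, the symbol is -1.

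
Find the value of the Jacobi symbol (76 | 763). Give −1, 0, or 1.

Pull out 2^2: since 763 ≡ 3 (mod 8), (2/763) = -1, so (2/763)^2 = +1.
Reciprocity: 19 ≡ 3 and 763 ≡ 3 (mod 4), so (19/763) = −(763/19).
Reduce top mod 19: now compute (3/19).
Reciprocity: 3 ≡ 3 and 19 ≡ 3 (mod 4), so (3/19) = −(19/3).
Reduce top mod 3: now compute (1/3).
Reached (1/3) = 1. Collecting the sign flips along the way, the symbol is +1.

1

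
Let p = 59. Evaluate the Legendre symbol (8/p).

Euler's criterion: (8/59) ≡ 8^29 (mod 59).
8^2 ≡ 5 (mod 59)
8^4 ≡ 25 (mod 59)
8^8 ≡ 35 (mod 59)
8^16 ≡ 45 (mod 59)
8^29 = 8^(16+8+4+1) ≡ 58 (mod 59).
Result is 58 ≡ −1, so (8/59) = −1.

-1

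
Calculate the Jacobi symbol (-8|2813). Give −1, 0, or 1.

First reduce: -8 ≡ 2805 (mod 2813).
Reciprocity: 2805 ≡ 1 and 2813 ≡ 1 (mod 4), so (2805/2813) = +(2813/2805).
Reduce top mod 2805: now compute (8/2805).
Pull out 2^3: since 2805 ≡ 5 (mod 8), (2/2805) = -1, so (2/2805)^3 = -1.
Reached (1/2805) = 1. Collecting the sign flips along the way, the symbol is -1.

-1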